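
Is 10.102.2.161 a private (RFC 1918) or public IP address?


RFC 1918 private ranges:
  10.0.0.0/8 (10.0.0.0 - 10.255.255.255)
  172.16.0.0/12 (172.16.0.0 - 172.31.255.255)
  192.168.0.0/16 (192.168.0.0 - 192.168.255.255)
Private (in 10.0.0.0/8)


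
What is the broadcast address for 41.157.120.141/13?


Network: 41.152.0.0/13
Host bits = 19
Set all host bits to 1:
Broadcast: 41.159.255.255


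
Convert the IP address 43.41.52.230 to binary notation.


43 = 00101011
41 = 00101001
52 = 00110100
230 = 11100110
Binary: 00101011.00101001.00110100.11100110


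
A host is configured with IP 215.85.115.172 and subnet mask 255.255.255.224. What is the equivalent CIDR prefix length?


Binary: 11111111.11111111.11111111.11100000
Count leading 1s
Prefix: /27


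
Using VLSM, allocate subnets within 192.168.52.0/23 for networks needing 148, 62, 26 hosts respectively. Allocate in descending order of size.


148 hosts -> /24 (254 usable): 192.168.52.0/24
62 hosts -> /26 (62 usable): 192.168.53.0/26
26 hosts -> /27 (30 usable): 192.168.53.64/27
Allocation: 192.168.52.0/24 (148 hosts, 254 usable); 192.168.53.0/26 (62 hosts, 62 usable); 192.168.53.64/27 (26 hosts, 30 usable)


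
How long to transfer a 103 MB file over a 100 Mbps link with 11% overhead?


Effective throughput = 100 * (1 - 11/100) = 89 Mbps
File size in Mb = 103 * 8 = 824 Mb
Time = 824 / 89
Time = 9.2584 seconds


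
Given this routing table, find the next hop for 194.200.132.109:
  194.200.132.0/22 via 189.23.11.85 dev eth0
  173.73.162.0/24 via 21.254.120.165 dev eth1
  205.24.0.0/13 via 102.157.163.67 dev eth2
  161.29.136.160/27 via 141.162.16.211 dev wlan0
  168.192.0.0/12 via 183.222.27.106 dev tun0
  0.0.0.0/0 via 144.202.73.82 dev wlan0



Longest prefix match for 194.200.132.109:
  /22 194.200.132.0: MATCH
  /24 173.73.162.0: no
  /13 205.24.0.0: no
  /27 161.29.136.160: no
  /12 168.192.0.0: no
  /0 0.0.0.0: MATCH
Selected: next-hop 189.23.11.85 via eth0 (matched /22)


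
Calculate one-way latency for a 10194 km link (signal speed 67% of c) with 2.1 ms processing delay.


Speed = 0.67 * 3e5 km/s = 201000 km/s
Propagation delay = 10194 / 201000 = 0.0507 s = 50.7164 ms
Processing delay = 2.1 ms
Total one-way latency = 52.8164 ms


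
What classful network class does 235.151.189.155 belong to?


First octet: 235
Binary: 11101011
1110xxxx -> Class D (224-239)
Class D (multicast), default mask N/A


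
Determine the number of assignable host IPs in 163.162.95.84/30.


Host bits = 32 - 30 = 2
Total addresses = 2^2 = 4
Usable = total - 2 (network and broadcast)
Usable hosts: 2


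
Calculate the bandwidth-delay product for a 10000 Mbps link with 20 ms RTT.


BDP = bandwidth * RTT
= 10000 Mbps * 20 ms
= 10000 * 1e6 * 20 / 1000 bits
= 200000000 bits
= 25000000 bytes
= 24414.0625 KB
BDP = 200000000 bits (25000000 bytes)


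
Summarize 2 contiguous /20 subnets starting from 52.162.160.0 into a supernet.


Original prefix: /20
Number of subnets: 2 = 2^1
New prefix = 20 - 1 = 19
Supernet: 52.162.160.0/19


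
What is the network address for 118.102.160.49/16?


IP:   01110110.01100110.10100000.00110001
Mask: 11111111.11111111.00000000.00000000
AND operation:
Net:  01110110.01100110.00000000.00000000
Network: 118.102.0.0/16


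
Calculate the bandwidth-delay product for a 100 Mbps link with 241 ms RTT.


BDP = bandwidth * RTT
= 100 Mbps * 241 ms
= 100 * 1e6 * 241 / 1000 bits
= 24100000 bits
= 3012500 bytes
= 2941.8945 KB
BDP = 24100000 bits (3012500 bytes)


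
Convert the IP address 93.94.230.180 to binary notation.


93 = 01011101
94 = 01011110
230 = 11100110
180 = 10110100
Binary: 01011101.01011110.11100110.10110100


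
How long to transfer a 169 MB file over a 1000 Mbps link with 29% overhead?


Effective throughput = 1000 * (1 - 29/100) = 710 Mbps
File size in Mb = 169 * 8 = 1352 Mb
Time = 1352 / 710
Time = 1.9042 seconds


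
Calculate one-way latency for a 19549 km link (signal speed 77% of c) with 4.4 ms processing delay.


Speed = 0.77 * 3e5 km/s = 231000 km/s
Propagation delay = 19549 / 231000 = 0.0846 s = 84.6277 ms
Processing delay = 4.4 ms
Total one-way latency = 89.0277 ms


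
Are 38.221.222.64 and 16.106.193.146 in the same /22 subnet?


Mask: 255.255.252.0
38.221.222.64 AND mask = 38.221.220.0
16.106.193.146 AND mask = 16.106.192.0
No, different subnets (38.221.220.0 vs 16.106.192.0)


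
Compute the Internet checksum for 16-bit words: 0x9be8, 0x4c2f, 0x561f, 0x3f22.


Sum all words (with carry folding):
+ 0x9be8 = 0x9be8
+ 0x4c2f = 0xe817
+ 0x561f = 0x3e37
+ 0x3f22 = 0x7d59
One's complement: ~0x7d59
Checksum = 0x82a6


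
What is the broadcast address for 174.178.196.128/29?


Network: 174.178.196.128/29
Host bits = 3
Set all host bits to 1:
Broadcast: 174.178.196.135


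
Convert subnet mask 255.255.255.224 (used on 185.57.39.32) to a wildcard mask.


Subnet mask: 255.255.255.224
Wildcard = 255.255.255.255 - subnet mask
255 - 255 = 0
255 - 255 = 0
255 - 255 = 0
255 - 224 = 31
Wildcard: 0.0.0.31


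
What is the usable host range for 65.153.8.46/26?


Network: 65.153.8.0
Broadcast: 65.153.8.63
First usable = network + 1
Last usable = broadcast - 1
Range: 65.153.8.1 to 65.153.8.62


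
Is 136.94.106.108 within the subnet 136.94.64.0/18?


Subnet network: 136.94.64.0
Test IP AND mask: 136.94.64.0
Yes, 136.94.106.108 is in 136.94.64.0/18


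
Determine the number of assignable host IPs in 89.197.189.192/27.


Host bits = 32 - 27 = 5
Total addresses = 2^5 = 32
Usable = total - 2 (network and broadcast)
Usable hosts: 30


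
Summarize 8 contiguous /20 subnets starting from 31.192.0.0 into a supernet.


Original prefix: /20
Number of subnets: 8 = 2^3
New prefix = 20 - 3 = 17
Supernet: 31.192.0.0/17


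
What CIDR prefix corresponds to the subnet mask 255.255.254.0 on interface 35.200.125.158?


Binary: 11111111.11111111.11111110.00000000
Count leading 1s
Prefix: /23


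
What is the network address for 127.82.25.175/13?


IP:   01111111.01010010.00011001.10101111
Mask: 11111111.11111000.00000000.00000000
AND operation:
Net:  01111111.01010000.00000000.00000000
Network: 127.80.0.0/13


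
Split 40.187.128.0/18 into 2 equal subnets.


New prefix = 18 + 1 = 19
Each subnet has 8192 addresses
  40.187.128.0/19
  40.187.160.0/19
Subnets: 40.187.128.0/19, 40.187.160.0/19


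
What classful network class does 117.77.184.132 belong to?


First octet: 117
Binary: 01110101
0xxxxxxx -> Class A (1-126)
Class A, default mask 255.0.0.0 (/8)


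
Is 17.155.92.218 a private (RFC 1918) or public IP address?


RFC 1918 private ranges:
  10.0.0.0/8 (10.0.0.0 - 10.255.255.255)
  172.16.0.0/12 (172.16.0.0 - 172.31.255.255)
  192.168.0.0/16 (192.168.0.0 - 192.168.255.255)
Public (not in any RFC 1918 range)


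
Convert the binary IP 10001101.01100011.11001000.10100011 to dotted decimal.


10001101 = 141
01100011 = 99
11001000 = 200
10100011 = 163
IP: 141.99.200.163


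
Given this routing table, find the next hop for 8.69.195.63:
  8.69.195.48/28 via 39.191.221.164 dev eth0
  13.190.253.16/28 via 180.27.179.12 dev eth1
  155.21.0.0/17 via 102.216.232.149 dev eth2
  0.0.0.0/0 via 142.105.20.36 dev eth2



Longest prefix match for 8.69.195.63:
  /28 8.69.195.48: MATCH
  /28 13.190.253.16: no
  /17 155.21.0.0: no
  /0 0.0.0.0: MATCH
Selected: next-hop 39.191.221.164 via eth0 (matched /28)


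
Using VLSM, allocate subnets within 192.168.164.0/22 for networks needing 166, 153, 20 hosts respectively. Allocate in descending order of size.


166 hosts -> /24 (254 usable): 192.168.164.0/24
153 hosts -> /24 (254 usable): 192.168.165.0/24
20 hosts -> /27 (30 usable): 192.168.166.0/27
Allocation: 192.168.164.0/24 (166 hosts, 254 usable); 192.168.165.0/24 (153 hosts, 254 usable); 192.168.166.0/27 (20 hosts, 30 usable)


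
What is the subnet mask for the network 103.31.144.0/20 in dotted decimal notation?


/20 means 20 network bits, 12 host bits
Binary: 11111111111111111111000000000000
Mask: 255.255.240.0


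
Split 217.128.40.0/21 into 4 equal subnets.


New prefix = 21 + 2 = 23
Each subnet has 512 addresses
  217.128.40.0/23
  217.128.42.0/23
  217.128.44.0/23
  217.128.46.0/23
Subnets: 217.128.40.0/23, 217.128.42.0/23, 217.128.44.0/23, 217.128.46.0/23


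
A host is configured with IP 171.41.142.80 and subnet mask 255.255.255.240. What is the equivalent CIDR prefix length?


Binary: 11111111.11111111.11111111.11110000
Count leading 1s
Prefix: /28


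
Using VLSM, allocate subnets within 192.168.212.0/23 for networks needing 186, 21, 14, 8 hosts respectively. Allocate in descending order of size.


186 hosts -> /24 (254 usable): 192.168.212.0/24
21 hosts -> /27 (30 usable): 192.168.213.0/27
14 hosts -> /28 (14 usable): 192.168.213.32/28
8 hosts -> /28 (14 usable): 192.168.213.48/28
Allocation: 192.168.212.0/24 (186 hosts, 254 usable); 192.168.213.0/27 (21 hosts, 30 usable); 192.168.213.32/28 (14 hosts, 14 usable); 192.168.213.48/28 (8 hosts, 14 usable)


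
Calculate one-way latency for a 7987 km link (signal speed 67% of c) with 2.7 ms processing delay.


Speed = 0.67 * 3e5 km/s = 201000 km/s
Propagation delay = 7987 / 201000 = 0.0397 s = 39.7363 ms
Processing delay = 2.7 ms
Total one-way latency = 42.4363 ms


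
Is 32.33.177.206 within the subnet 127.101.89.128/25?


Subnet network: 127.101.89.128
Test IP AND mask: 32.33.177.128
No, 32.33.177.206 is not in 127.101.89.128/25


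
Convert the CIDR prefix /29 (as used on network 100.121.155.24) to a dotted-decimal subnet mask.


/29 means 29 network bits, 3 host bits
Binary: 11111111111111111111111111111000
Mask: 255.255.255.248


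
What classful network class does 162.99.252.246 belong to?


First octet: 162
Binary: 10100010
10xxxxxx -> Class B (128-191)
Class B, default mask 255.255.0.0 (/16)


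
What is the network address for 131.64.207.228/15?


IP:   10000011.01000000.11001111.11100100
Mask: 11111111.11111110.00000000.00000000
AND operation:
Net:  10000011.01000000.00000000.00000000
Network: 131.64.0.0/15


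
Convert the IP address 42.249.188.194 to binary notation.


42 = 00101010
249 = 11111001
188 = 10111100
194 = 11000010
Binary: 00101010.11111001.10111100.11000010


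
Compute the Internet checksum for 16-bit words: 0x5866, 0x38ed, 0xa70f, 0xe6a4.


Sum all words (with carry folding):
+ 0x5866 = 0x5866
+ 0x38ed = 0x9153
+ 0xa70f = 0x3863
+ 0xe6a4 = 0x1f08
One's complement: ~0x1f08
Checksum = 0xe0f7


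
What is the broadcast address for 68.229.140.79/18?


Network: 68.229.128.0/18
Host bits = 14
Set all host bits to 1:
Broadcast: 68.229.191.255


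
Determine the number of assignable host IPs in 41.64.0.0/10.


Host bits = 32 - 10 = 22
Total addresses = 2^22 = 4194304
Usable = total - 2 (network and broadcast)
Usable hosts: 4194302


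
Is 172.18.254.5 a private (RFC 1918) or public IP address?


RFC 1918 private ranges:
  10.0.0.0/8 (10.0.0.0 - 10.255.255.255)
  172.16.0.0/12 (172.16.0.0 - 172.31.255.255)
  192.168.0.0/16 (192.168.0.0 - 192.168.255.255)
Private (in 172.16.0.0/12)


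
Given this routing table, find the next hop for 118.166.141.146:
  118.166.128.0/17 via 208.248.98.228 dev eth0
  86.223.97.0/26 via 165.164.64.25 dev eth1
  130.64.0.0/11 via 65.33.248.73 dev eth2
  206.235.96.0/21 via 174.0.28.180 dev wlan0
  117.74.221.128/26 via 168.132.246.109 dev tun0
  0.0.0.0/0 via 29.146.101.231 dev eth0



Longest prefix match for 118.166.141.146:
  /17 118.166.128.0: MATCH
  /26 86.223.97.0: no
  /11 130.64.0.0: no
  /21 206.235.96.0: no
  /26 117.74.221.128: no
  /0 0.0.0.0: MATCH
Selected: next-hop 208.248.98.228 via eth0 (matched /17)


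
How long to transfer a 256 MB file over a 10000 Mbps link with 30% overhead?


Effective throughput = 10000 * (1 - 30/100) = 7000 Mbps
File size in Mb = 256 * 8 = 2048 Mb
Time = 2048 / 7000
Time = 0.2926 seconds


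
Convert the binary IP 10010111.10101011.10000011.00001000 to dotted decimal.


10010111 = 151
10101011 = 171
10000011 = 131
00001000 = 8
IP: 151.171.131.8


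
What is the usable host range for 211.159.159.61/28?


Network: 211.159.159.48
Broadcast: 211.159.159.63
First usable = network + 1
Last usable = broadcast - 1
Range: 211.159.159.49 to 211.159.159.62


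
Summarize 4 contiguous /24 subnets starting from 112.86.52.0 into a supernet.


Original prefix: /24
Number of subnets: 4 = 2^2
New prefix = 24 - 2 = 22
Supernet: 112.86.52.0/22


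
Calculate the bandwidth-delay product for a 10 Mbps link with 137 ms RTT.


BDP = bandwidth * RTT
= 10 Mbps * 137 ms
= 10 * 1e6 * 137 / 1000 bits
= 1370000 bits
= 171250 bytes
= 167.2363 KB
BDP = 1370000 bits (171250 bytes)


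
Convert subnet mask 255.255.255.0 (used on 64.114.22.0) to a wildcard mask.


Subnet mask: 255.255.255.0
Wildcard = 255.255.255.255 - subnet mask
255 - 255 = 0
255 - 255 = 0
255 - 255 = 0
255 - 0 = 255
Wildcard: 0.0.0.255


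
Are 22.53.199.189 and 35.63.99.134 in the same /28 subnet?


Mask: 255.255.255.240
22.53.199.189 AND mask = 22.53.199.176
35.63.99.134 AND mask = 35.63.99.128
No, different subnets (22.53.199.176 vs 35.63.99.128)


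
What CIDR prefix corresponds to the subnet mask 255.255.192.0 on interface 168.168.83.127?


Binary: 11111111.11111111.11000000.00000000
Count leading 1s
Prefix: /18


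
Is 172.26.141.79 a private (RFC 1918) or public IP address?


RFC 1918 private ranges:
  10.0.0.0/8 (10.0.0.0 - 10.255.255.255)
  172.16.0.0/12 (172.16.0.0 - 172.31.255.255)
  192.168.0.0/16 (192.168.0.0 - 192.168.255.255)
Private (in 172.16.0.0/12)


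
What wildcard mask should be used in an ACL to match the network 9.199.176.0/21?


Subnet mask: 255.255.248.0
Wildcard = 255.255.255.255 - subnet mask
255 - 255 = 0
255 - 255 = 0
255 - 248 = 7
255 - 0 = 255
Wildcard: 0.0.7.255


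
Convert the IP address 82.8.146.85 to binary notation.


82 = 01010010
8 = 00001000
146 = 10010010
85 = 01010101
Binary: 01010010.00001000.10010010.01010101


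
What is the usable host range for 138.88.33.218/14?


Network: 138.88.0.0
Broadcast: 138.91.255.255
First usable = network + 1
Last usable = broadcast - 1
Range: 138.88.0.1 to 138.91.255.254


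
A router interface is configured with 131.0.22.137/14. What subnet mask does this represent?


/14 means 14 network bits, 18 host bits
Binary: 11111111111111000000000000000000
Mask: 255.252.0.0


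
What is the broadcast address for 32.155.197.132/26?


Network: 32.155.197.128/26
Host bits = 6
Set all host bits to 1:
Broadcast: 32.155.197.191


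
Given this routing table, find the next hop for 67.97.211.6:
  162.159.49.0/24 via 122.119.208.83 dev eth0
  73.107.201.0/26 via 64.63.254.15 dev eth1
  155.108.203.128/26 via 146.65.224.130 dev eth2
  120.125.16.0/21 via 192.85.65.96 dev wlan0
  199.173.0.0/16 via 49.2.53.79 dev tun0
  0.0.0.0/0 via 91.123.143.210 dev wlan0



Longest prefix match for 67.97.211.6:
  /24 162.159.49.0: no
  /26 73.107.201.0: no
  /26 155.108.203.128: no
  /21 120.125.16.0: no
  /16 199.173.0.0: no
  /0 0.0.0.0: MATCH
Selected: next-hop 91.123.143.210 via wlan0 (matched /0)


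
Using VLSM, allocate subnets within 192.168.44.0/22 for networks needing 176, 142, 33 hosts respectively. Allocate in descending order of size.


176 hosts -> /24 (254 usable): 192.168.44.0/24
142 hosts -> /24 (254 usable): 192.168.45.0/24
33 hosts -> /26 (62 usable): 192.168.46.0/26
Allocation: 192.168.44.0/24 (176 hosts, 254 usable); 192.168.45.0/24 (142 hosts, 254 usable); 192.168.46.0/26 (33 hosts, 62 usable)


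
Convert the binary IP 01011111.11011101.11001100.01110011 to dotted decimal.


01011111 = 95
11011101 = 221
11001100 = 204
01110011 = 115
IP: 95.221.204.115


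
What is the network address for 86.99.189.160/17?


IP:   01010110.01100011.10111101.10100000
Mask: 11111111.11111111.10000000.00000000
AND operation:
Net:  01010110.01100011.10000000.00000000
Network: 86.99.128.0/17


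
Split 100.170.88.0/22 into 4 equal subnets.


New prefix = 22 + 2 = 24
Each subnet has 256 addresses
  100.170.88.0/24
  100.170.89.0/24
  100.170.90.0/24
  100.170.91.0/24
Subnets: 100.170.88.0/24, 100.170.89.0/24, 100.170.90.0/24, 100.170.91.0/24


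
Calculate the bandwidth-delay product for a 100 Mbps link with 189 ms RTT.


BDP = bandwidth * RTT
= 100 Mbps * 189 ms
= 100 * 1e6 * 189 / 1000 bits
= 18900000 bits
= 2362500 bytes
= 2307.1289 KB
BDP = 18900000 bits (2362500 bytes)


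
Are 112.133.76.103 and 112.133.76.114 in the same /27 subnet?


Mask: 255.255.255.224
112.133.76.103 AND mask = 112.133.76.96
112.133.76.114 AND mask = 112.133.76.96
Yes, same subnet (112.133.76.96)


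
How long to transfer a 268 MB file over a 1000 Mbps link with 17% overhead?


Effective throughput = 1000 * (1 - 17/100) = 830 Mbps
File size in Mb = 268 * 8 = 2144 Mb
Time = 2144 / 830
Time = 2.5831 seconds


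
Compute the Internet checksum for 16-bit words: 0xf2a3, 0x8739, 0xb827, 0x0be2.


Sum all words (with carry folding):
+ 0xf2a3 = 0xf2a3
+ 0x8739 = 0x79dd
+ 0xb827 = 0x3205
+ 0x0be2 = 0x3de7
One's complement: ~0x3de7
Checksum = 0xc218


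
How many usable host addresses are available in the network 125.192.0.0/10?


Host bits = 32 - 10 = 22
Total addresses = 2^22 = 4194304
Usable = total - 2 (network and broadcast)
Usable hosts: 4194302


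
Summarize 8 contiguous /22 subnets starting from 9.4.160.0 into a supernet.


Original prefix: /22
Number of subnets: 8 = 2^3
New prefix = 22 - 3 = 19
Supernet: 9.4.160.0/19


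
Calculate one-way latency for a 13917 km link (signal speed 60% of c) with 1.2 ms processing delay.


Speed = 0.6 * 3e5 km/s = 180000 km/s
Propagation delay = 13917 / 180000 = 0.0773 s = 77.3167 ms
Processing delay = 1.2 ms
Total one-way latency = 78.5167 ms


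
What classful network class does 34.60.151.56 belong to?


First octet: 34
Binary: 00100010
0xxxxxxx -> Class A (1-126)
Class A, default mask 255.0.0.0 (/8)


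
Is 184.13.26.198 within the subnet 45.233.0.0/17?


Subnet network: 45.233.0.0
Test IP AND mask: 184.13.0.0
No, 184.13.26.198 is not in 45.233.0.0/17


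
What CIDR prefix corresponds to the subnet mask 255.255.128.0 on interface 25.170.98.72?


Binary: 11111111.11111111.10000000.00000000
Count leading 1s
Prefix: /17


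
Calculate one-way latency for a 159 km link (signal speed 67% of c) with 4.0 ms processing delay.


Speed = 0.67 * 3e5 km/s = 201000 km/s
Propagation delay = 159 / 201000 = 0.0008 s = 0.791 ms
Processing delay = 4.0 ms
Total one-way latency = 4.791 ms


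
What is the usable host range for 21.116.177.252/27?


Network: 21.116.177.224
Broadcast: 21.116.177.255
First usable = network + 1
Last usable = broadcast - 1
Range: 21.116.177.225 to 21.116.177.254


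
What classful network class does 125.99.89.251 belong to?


First octet: 125
Binary: 01111101
0xxxxxxx -> Class A (1-126)
Class A, default mask 255.0.0.0 (/8)


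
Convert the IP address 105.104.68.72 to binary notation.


105 = 01101001
104 = 01101000
68 = 01000100
72 = 01001000
Binary: 01101001.01101000.01000100.01001000


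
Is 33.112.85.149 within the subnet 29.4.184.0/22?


Subnet network: 29.4.184.0
Test IP AND mask: 33.112.84.0
No, 33.112.85.149 is not in 29.4.184.0/22


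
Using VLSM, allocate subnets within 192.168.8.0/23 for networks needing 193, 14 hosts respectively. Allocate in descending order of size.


193 hosts -> /24 (254 usable): 192.168.8.0/24
14 hosts -> /28 (14 usable): 192.168.9.0/28
Allocation: 192.168.8.0/24 (193 hosts, 254 usable); 192.168.9.0/28 (14 hosts, 14 usable)


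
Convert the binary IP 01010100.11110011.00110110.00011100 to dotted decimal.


01010100 = 84
11110011 = 243
00110110 = 54
00011100 = 28
IP: 84.243.54.28


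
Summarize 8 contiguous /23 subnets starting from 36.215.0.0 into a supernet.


Original prefix: /23
Number of subnets: 8 = 2^3
New prefix = 23 - 3 = 20
Supernet: 36.215.0.0/20


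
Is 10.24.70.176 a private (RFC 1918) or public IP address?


RFC 1918 private ranges:
  10.0.0.0/8 (10.0.0.0 - 10.255.255.255)
  172.16.0.0/12 (172.16.0.0 - 172.31.255.255)
  192.168.0.0/16 (192.168.0.0 - 192.168.255.255)
Private (in 10.0.0.0/8)


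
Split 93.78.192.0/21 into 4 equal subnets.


New prefix = 21 + 2 = 23
Each subnet has 512 addresses
  93.78.192.0/23
  93.78.194.0/23
  93.78.196.0/23
  93.78.198.0/23
Subnets: 93.78.192.0/23, 93.78.194.0/23, 93.78.196.0/23, 93.78.198.0/23


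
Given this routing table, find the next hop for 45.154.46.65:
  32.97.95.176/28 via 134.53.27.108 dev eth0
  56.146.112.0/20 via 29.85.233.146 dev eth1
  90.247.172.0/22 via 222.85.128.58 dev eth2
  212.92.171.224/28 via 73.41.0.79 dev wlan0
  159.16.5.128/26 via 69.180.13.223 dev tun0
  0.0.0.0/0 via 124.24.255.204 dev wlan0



Longest prefix match for 45.154.46.65:
  /28 32.97.95.176: no
  /20 56.146.112.0: no
  /22 90.247.172.0: no
  /28 212.92.171.224: no
  /26 159.16.5.128: no
  /0 0.0.0.0: MATCH
Selected: next-hop 124.24.255.204 via wlan0 (matched /0)


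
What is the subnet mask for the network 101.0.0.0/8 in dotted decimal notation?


/8 means 8 network bits, 24 host bits
Binary: 11111111000000000000000000000000
Mask: 255.0.0.0


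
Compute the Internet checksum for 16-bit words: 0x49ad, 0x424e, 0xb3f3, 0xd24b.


Sum all words (with carry folding):
+ 0x49ad = 0x49ad
+ 0x424e = 0x8bfb
+ 0xb3f3 = 0x3fef
+ 0xd24b = 0x123b
One's complement: ~0x123b
Checksum = 0xedc4


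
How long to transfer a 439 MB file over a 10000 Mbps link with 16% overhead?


Effective throughput = 10000 * (1 - 16/100) = 8400 Mbps
File size in Mb = 439 * 8 = 3512 Mb
Time = 3512 / 8400
Time = 0.4181 seconds


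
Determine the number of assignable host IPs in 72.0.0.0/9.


Host bits = 32 - 9 = 23
Total addresses = 2^23 = 8388608
Usable = total - 2 (network and broadcast)
Usable hosts: 8388606


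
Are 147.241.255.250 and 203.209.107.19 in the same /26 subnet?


Mask: 255.255.255.192
147.241.255.250 AND mask = 147.241.255.192
203.209.107.19 AND mask = 203.209.107.0
No, different subnets (147.241.255.192 vs 203.209.107.0)


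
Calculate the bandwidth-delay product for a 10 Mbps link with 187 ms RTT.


BDP = bandwidth * RTT
= 10 Mbps * 187 ms
= 10 * 1e6 * 187 / 1000 bits
= 1870000 bits
= 233750 bytes
= 228.2715 KB
BDP = 1870000 bits (233750 bytes)


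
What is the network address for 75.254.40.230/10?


IP:   01001011.11111110.00101000.11100110
Mask: 11111111.11000000.00000000.00000000
AND operation:
Net:  01001011.11000000.00000000.00000000
Network: 75.192.0.0/10


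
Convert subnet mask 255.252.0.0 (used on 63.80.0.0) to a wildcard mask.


Subnet mask: 255.252.0.0
Wildcard = 255.255.255.255 - subnet mask
255 - 255 = 0
255 - 252 = 3
255 - 0 = 255
255 - 0 = 255
Wildcard: 0.3.255.255


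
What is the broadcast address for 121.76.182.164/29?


Network: 121.76.182.160/29
Host bits = 3
Set all host bits to 1:
Broadcast: 121.76.182.167


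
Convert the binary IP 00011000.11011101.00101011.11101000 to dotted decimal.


00011000 = 24
11011101 = 221
00101011 = 43
11101000 = 232
IP: 24.221.43.232


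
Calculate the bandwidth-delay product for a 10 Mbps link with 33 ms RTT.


BDP = bandwidth * RTT
= 10 Mbps * 33 ms
= 10 * 1e6 * 33 / 1000 bits
= 330000 bits
= 41250 bytes
= 40.2832 KB
BDP = 330000 bits (41250 bytes)


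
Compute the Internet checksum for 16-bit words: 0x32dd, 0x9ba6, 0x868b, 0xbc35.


Sum all words (with carry folding):
+ 0x32dd = 0x32dd
+ 0x9ba6 = 0xce83
+ 0x868b = 0x550f
+ 0xbc35 = 0x1145
One's complement: ~0x1145
Checksum = 0xeeba


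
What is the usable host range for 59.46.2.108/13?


Network: 59.40.0.0
Broadcast: 59.47.255.255
First usable = network + 1
Last usable = broadcast - 1
Range: 59.40.0.1 to 59.47.255.254


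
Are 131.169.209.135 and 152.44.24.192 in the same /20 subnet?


Mask: 255.255.240.0
131.169.209.135 AND mask = 131.169.208.0
152.44.24.192 AND mask = 152.44.16.0
No, different subnets (131.169.208.0 vs 152.44.16.0)


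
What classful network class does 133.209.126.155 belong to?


First octet: 133
Binary: 10000101
10xxxxxx -> Class B (128-191)
Class B, default mask 255.255.0.0 (/16)


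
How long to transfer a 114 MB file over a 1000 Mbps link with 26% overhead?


Effective throughput = 1000 * (1 - 26/100) = 740 Mbps
File size in Mb = 114 * 8 = 912 Mb
Time = 912 / 740
Time = 1.2324 seconds


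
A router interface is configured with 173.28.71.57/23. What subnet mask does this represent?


/23 means 23 network bits, 9 host bits
Binary: 11111111111111111111111000000000
Mask: 255.255.254.0


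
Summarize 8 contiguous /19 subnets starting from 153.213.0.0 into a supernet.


Original prefix: /19
Number of subnets: 8 = 2^3
New prefix = 19 - 3 = 16
Supernet: 153.213.0.0/16


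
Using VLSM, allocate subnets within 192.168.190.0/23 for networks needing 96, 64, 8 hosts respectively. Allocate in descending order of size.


96 hosts -> /25 (126 usable): 192.168.190.0/25
64 hosts -> /25 (126 usable): 192.168.190.128/25
8 hosts -> /28 (14 usable): 192.168.191.0/28
Allocation: 192.168.190.0/25 (96 hosts, 126 usable); 192.168.190.128/25 (64 hosts, 126 usable); 192.168.191.0/28 (8 hosts, 14 usable)


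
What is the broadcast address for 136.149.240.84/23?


Network: 136.149.240.0/23
Host bits = 9
Set all host bits to 1:
Broadcast: 136.149.241.255


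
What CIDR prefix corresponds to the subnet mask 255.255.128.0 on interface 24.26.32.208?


Binary: 11111111.11111111.10000000.00000000
Count leading 1s
Prefix: /17


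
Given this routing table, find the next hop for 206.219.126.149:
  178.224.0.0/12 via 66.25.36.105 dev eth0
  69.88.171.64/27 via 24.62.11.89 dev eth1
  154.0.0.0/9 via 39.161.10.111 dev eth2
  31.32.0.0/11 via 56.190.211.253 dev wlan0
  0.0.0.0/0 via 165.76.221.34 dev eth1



Longest prefix match for 206.219.126.149:
  /12 178.224.0.0: no
  /27 69.88.171.64: no
  /9 154.0.0.0: no
  /11 31.32.0.0: no
  /0 0.0.0.0: MATCH
Selected: next-hop 165.76.221.34 via eth1 (matched /0)


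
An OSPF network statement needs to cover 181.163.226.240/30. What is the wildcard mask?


Subnet mask: 255.255.255.252
Wildcard = 255.255.255.255 - subnet mask
255 - 255 = 0
255 - 255 = 0
255 - 255 = 0
255 - 252 = 3
Wildcard: 0.0.0.3


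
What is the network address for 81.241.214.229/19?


IP:   01010001.11110001.11010110.11100101
Mask: 11111111.11111111.11100000.00000000
AND operation:
Net:  01010001.11110001.11000000.00000000
Network: 81.241.192.0/19


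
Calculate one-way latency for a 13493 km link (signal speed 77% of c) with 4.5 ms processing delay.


Speed = 0.77 * 3e5 km/s = 231000 km/s
Propagation delay = 13493 / 231000 = 0.0584 s = 58.4113 ms
Processing delay = 4.5 ms
Total one-way latency = 62.9113 ms


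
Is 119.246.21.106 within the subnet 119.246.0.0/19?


Subnet network: 119.246.0.0
Test IP AND mask: 119.246.0.0
Yes, 119.246.21.106 is in 119.246.0.0/19


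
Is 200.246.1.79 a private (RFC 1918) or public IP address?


RFC 1918 private ranges:
  10.0.0.0/8 (10.0.0.0 - 10.255.255.255)
  172.16.0.0/12 (172.16.0.0 - 172.31.255.255)
  192.168.0.0/16 (192.168.0.0 - 192.168.255.255)
Public (not in any RFC 1918 range)


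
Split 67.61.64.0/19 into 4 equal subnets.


New prefix = 19 + 2 = 21
Each subnet has 2048 addresses
  67.61.64.0/21
  67.61.72.0/21
  67.61.80.0/21
  67.61.88.0/21
Subnets: 67.61.64.0/21, 67.61.72.0/21, 67.61.80.0/21, 67.61.88.0/21


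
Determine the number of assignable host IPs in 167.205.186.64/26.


Host bits = 32 - 26 = 6
Total addresses = 2^6 = 64
Usable = total - 2 (network and broadcast)
Usable hosts: 62


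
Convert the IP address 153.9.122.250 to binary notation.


153 = 10011001
9 = 00001001
122 = 01111010
250 = 11111010
Binary: 10011001.00001001.01111010.11111010


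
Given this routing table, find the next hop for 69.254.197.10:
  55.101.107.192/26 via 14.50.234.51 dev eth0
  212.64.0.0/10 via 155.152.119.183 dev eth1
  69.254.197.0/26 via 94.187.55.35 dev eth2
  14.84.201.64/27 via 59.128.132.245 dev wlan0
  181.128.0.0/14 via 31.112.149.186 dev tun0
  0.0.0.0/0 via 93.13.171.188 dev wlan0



Longest prefix match for 69.254.197.10:
  /26 55.101.107.192: no
  /10 212.64.0.0: no
  /26 69.254.197.0: MATCH
  /27 14.84.201.64: no
  /14 181.128.0.0: no
  /0 0.0.0.0: MATCH
Selected: next-hop 94.187.55.35 via eth2 (matched /26)


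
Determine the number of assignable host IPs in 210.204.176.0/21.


Host bits = 32 - 21 = 11
Total addresses = 2^11 = 2048
Usable = total - 2 (network and broadcast)
Usable hosts: 2046


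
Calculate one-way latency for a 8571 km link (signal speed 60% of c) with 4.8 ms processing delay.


Speed = 0.6 * 3e5 km/s = 180000 km/s
Propagation delay = 8571 / 180000 = 0.0476 s = 47.6167 ms
Processing delay = 4.8 ms
Total one-way latency = 52.4167 ms


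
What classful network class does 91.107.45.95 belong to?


First octet: 91
Binary: 01011011
0xxxxxxx -> Class A (1-126)
Class A, default mask 255.0.0.0 (/8)


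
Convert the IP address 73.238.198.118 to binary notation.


73 = 01001001
238 = 11101110
198 = 11000110
118 = 01110110
Binary: 01001001.11101110.11000110.01110110


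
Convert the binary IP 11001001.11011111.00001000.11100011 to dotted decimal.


11001001 = 201
11011111 = 223
00001000 = 8
11100011 = 227
IP: 201.223.8.227


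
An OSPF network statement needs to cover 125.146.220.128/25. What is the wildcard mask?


Subnet mask: 255.255.255.128
Wildcard = 255.255.255.255 - subnet mask
255 - 255 = 0
255 - 255 = 0
255 - 255 = 0
255 - 128 = 127
Wildcard: 0.0.0.127


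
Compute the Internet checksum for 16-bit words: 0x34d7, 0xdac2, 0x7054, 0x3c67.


Sum all words (with carry folding):
+ 0x34d7 = 0x34d7
+ 0xdac2 = 0x0f9a
+ 0x7054 = 0x7fee
+ 0x3c67 = 0xbc55
One's complement: ~0xbc55
Checksum = 0x43aa


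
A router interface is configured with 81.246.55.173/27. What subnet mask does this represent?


/27 means 27 network bits, 5 host bits
Binary: 11111111111111111111111111100000
Mask: 255.255.255.224


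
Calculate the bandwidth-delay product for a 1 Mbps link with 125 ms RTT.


BDP = bandwidth * RTT
= 1 Mbps * 125 ms
= 1 * 1e6 * 125 / 1000 bits
= 125000 bits
= 15625 bytes
= 15.2588 KB
BDP = 125000 bits (15625 bytes)


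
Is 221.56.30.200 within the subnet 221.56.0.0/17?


Subnet network: 221.56.0.0
Test IP AND mask: 221.56.0.0
Yes, 221.56.30.200 is in 221.56.0.0/17


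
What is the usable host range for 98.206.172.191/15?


Network: 98.206.0.0
Broadcast: 98.207.255.255
First usable = network + 1
Last usable = broadcast - 1
Range: 98.206.0.1 to 98.207.255.254


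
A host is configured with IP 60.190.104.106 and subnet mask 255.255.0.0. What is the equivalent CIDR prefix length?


Binary: 11111111.11111111.00000000.00000000
Count leading 1s
Prefix: /16


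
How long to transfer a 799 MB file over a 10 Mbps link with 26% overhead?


Effective throughput = 10 * (1 - 26/100) = 7.4 Mbps
File size in Mb = 799 * 8 = 6392 Mb
Time = 6392 / 7.4
Time = 863.7838 seconds


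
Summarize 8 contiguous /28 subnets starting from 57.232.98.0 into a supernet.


Original prefix: /28
Number of subnets: 8 = 2^3
New prefix = 28 - 3 = 25
Supernet: 57.232.98.0/25


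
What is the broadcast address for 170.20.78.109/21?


Network: 170.20.72.0/21
Host bits = 11
Set all host bits to 1:
Broadcast: 170.20.79.255


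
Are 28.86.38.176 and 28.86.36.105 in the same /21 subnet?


Mask: 255.255.248.0
28.86.38.176 AND mask = 28.86.32.0
28.86.36.105 AND mask = 28.86.32.0
Yes, same subnet (28.86.32.0)


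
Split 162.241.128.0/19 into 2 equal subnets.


New prefix = 19 + 1 = 20
Each subnet has 4096 addresses
  162.241.128.0/20
  162.241.144.0/20
Subnets: 162.241.128.0/20, 162.241.144.0/20


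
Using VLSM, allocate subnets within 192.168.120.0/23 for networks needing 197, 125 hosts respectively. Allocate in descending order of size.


197 hosts -> /24 (254 usable): 192.168.120.0/24
125 hosts -> /25 (126 usable): 192.168.121.0/25
Allocation: 192.168.120.0/24 (197 hosts, 254 usable); 192.168.121.0/25 (125 hosts, 126 usable)


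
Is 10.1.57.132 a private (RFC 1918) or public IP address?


RFC 1918 private ranges:
  10.0.0.0/8 (10.0.0.0 - 10.255.255.255)
  172.16.0.0/12 (172.16.0.0 - 172.31.255.255)
  192.168.0.0/16 (192.168.0.0 - 192.168.255.255)
Private (in 10.0.0.0/8)


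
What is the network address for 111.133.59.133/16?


IP:   01101111.10000101.00111011.10000101
Mask: 11111111.11111111.00000000.00000000
AND operation:
Net:  01101111.10000101.00000000.00000000
Network: 111.133.0.0/16


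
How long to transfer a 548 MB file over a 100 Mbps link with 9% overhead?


Effective throughput = 100 * (1 - 9/100) = 91 Mbps
File size in Mb = 548 * 8 = 4384 Mb
Time = 4384 / 91
Time = 48.1758 seconds


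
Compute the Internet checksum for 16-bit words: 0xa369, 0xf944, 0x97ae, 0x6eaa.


Sum all words (with carry folding):
+ 0xa369 = 0xa369
+ 0xf944 = 0x9cae
+ 0x97ae = 0x345d
+ 0x6eaa = 0xa307
One's complement: ~0xa307
Checksum = 0x5cf8


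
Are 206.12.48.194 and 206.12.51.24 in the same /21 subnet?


Mask: 255.255.248.0
206.12.48.194 AND mask = 206.12.48.0
206.12.51.24 AND mask = 206.12.48.0
Yes, same subnet (206.12.48.0)


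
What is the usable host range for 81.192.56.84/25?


Network: 81.192.56.0
Broadcast: 81.192.56.127
First usable = network + 1
Last usable = broadcast - 1
Range: 81.192.56.1 to 81.192.56.126


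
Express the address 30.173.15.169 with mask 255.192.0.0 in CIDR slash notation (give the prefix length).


Binary: 11111111.11000000.00000000.00000000
Count leading 1s
Prefix: /10


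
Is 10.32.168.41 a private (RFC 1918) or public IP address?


RFC 1918 private ranges:
  10.0.0.0/8 (10.0.0.0 - 10.255.255.255)
  172.16.0.0/12 (172.16.0.0 - 172.31.255.255)
  192.168.0.0/16 (192.168.0.0 - 192.168.255.255)
Private (in 10.0.0.0/8)


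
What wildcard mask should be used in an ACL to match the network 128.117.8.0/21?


Subnet mask: 255.255.248.0
Wildcard = 255.255.255.255 - subnet mask
255 - 255 = 0
255 - 255 = 0
255 - 248 = 7
255 - 0 = 255
Wildcard: 0.0.7.255


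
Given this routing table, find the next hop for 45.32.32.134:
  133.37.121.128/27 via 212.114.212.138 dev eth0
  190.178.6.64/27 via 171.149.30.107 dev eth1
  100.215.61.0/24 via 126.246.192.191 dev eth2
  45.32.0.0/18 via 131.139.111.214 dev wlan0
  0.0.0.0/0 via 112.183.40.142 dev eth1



Longest prefix match for 45.32.32.134:
  /27 133.37.121.128: no
  /27 190.178.6.64: no
  /24 100.215.61.0: no
  /18 45.32.0.0: MATCH
  /0 0.0.0.0: MATCH
Selected: next-hop 131.139.111.214 via wlan0 (matched /18)


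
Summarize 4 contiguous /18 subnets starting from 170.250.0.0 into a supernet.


Original prefix: /18
Number of subnets: 4 = 2^2
New prefix = 18 - 2 = 16
Supernet: 170.250.0.0/16


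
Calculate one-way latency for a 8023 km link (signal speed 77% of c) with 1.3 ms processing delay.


Speed = 0.77 * 3e5 km/s = 231000 km/s
Propagation delay = 8023 / 231000 = 0.0347 s = 34.7316 ms
Processing delay = 1.3 ms
Total one-way latency = 36.0316 ms


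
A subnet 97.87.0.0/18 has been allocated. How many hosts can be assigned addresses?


Host bits = 32 - 18 = 14
Total addresses = 2^14 = 16384
Usable = total - 2 (network and broadcast)
Usable hosts: 16382


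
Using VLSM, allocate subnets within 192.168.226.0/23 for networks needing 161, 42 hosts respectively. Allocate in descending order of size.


161 hosts -> /24 (254 usable): 192.168.226.0/24
42 hosts -> /26 (62 usable): 192.168.227.0/26
Allocation: 192.168.226.0/24 (161 hosts, 254 usable); 192.168.227.0/26 (42 hosts, 62 usable)


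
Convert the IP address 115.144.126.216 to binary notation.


115 = 01110011
144 = 10010000
126 = 01111110
216 = 11011000
Binary: 01110011.10010000.01111110.11011000


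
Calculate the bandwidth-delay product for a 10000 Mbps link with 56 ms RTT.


BDP = bandwidth * RTT
= 10000 Mbps * 56 ms
= 10000 * 1e6 * 56 / 1000 bits
= 560000000 bits
= 70000000 bytes
= 68359.375 KB
BDP = 560000000 bits (70000000 bytes)


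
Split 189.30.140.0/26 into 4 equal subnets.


New prefix = 26 + 2 = 28
Each subnet has 16 addresses
  189.30.140.0/28
  189.30.140.16/28
  189.30.140.32/28
  189.30.140.48/28
Subnets: 189.30.140.0/28, 189.30.140.16/28, 189.30.140.32/28, 189.30.140.48/28


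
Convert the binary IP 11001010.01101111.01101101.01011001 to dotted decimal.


11001010 = 202
01101111 = 111
01101101 = 109
01011001 = 89
IP: 202.111.109.89


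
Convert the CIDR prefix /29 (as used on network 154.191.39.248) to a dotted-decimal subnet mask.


/29 means 29 network bits, 3 host bits
Binary: 11111111111111111111111111111000
Mask: 255.255.255.248


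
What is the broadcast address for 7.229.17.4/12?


Network: 7.224.0.0/12
Host bits = 20
Set all host bits to 1:
Broadcast: 7.239.255.255


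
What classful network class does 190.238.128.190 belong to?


First octet: 190
Binary: 10111110
10xxxxxx -> Class B (128-191)
Class B, default mask 255.255.0.0 (/16)


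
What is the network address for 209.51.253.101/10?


IP:   11010001.00110011.11111101.01100101
Mask: 11111111.11000000.00000000.00000000
AND operation:
Net:  11010001.00000000.00000000.00000000
Network: 209.0.0.0/10


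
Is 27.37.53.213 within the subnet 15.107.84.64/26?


Subnet network: 15.107.84.64
Test IP AND mask: 27.37.53.192
No, 27.37.53.213 is not in 15.107.84.64/26


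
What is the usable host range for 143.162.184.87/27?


Network: 143.162.184.64
Broadcast: 143.162.184.95
First usable = network + 1
Last usable = broadcast - 1
Range: 143.162.184.65 to 143.162.184.94


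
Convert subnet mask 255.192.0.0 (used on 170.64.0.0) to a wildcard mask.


Subnet mask: 255.192.0.0
Wildcard = 255.255.255.255 - subnet mask
255 - 255 = 0
255 - 192 = 63
255 - 0 = 255
255 - 0 = 255
Wildcard: 0.63.255.255


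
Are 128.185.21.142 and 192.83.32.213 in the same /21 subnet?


Mask: 255.255.248.0
128.185.21.142 AND mask = 128.185.16.0
192.83.32.213 AND mask = 192.83.32.0
No, different subnets (128.185.16.0 vs 192.83.32.0)


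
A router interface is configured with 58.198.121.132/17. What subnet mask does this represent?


/17 means 17 network bits, 15 host bits
Binary: 11111111111111111000000000000000
Mask: 255.255.128.0


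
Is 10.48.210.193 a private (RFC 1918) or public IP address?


RFC 1918 private ranges:
  10.0.0.0/8 (10.0.0.0 - 10.255.255.255)
  172.16.0.0/12 (172.16.0.0 - 172.31.255.255)
  192.168.0.0/16 (192.168.0.0 - 192.168.255.255)
Private (in 10.0.0.0/8)


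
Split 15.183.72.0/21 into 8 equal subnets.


New prefix = 21 + 3 = 24
Each subnet has 256 addresses
  15.183.72.0/24
  15.183.73.0/24
  15.183.74.0/24
  15.183.75.0/24
  15.183.76.0/24
  15.183.77.0/24
  15.183.78.0/24
  15.183.79.0/24
Subnets: 15.183.72.0/24, 15.183.73.0/24, 15.183.74.0/24, 15.183.75.0/24, 15.183.76.0/24, 15.183.77.0/24, 15.183.78.0/24, 15.183.79.0/24


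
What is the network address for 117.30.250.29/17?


IP:   01110101.00011110.11111010.00011101
Mask: 11111111.11111111.10000000.00000000
AND operation:
Net:  01110101.00011110.10000000.00000000
Network: 117.30.128.0/17


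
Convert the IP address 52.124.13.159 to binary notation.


52 = 00110100
124 = 01111100
13 = 00001101
159 = 10011111
Binary: 00110100.01111100.00001101.10011111


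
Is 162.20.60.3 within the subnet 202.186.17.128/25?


Subnet network: 202.186.17.128
Test IP AND mask: 162.20.60.0
No, 162.20.60.3 is not in 202.186.17.128/25


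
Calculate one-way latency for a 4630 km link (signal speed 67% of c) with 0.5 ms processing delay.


Speed = 0.67 * 3e5 km/s = 201000 km/s
Propagation delay = 4630 / 201000 = 0.023 s = 23.0348 ms
Processing delay = 0.5 ms
Total one-way latency = 23.5348 ms
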